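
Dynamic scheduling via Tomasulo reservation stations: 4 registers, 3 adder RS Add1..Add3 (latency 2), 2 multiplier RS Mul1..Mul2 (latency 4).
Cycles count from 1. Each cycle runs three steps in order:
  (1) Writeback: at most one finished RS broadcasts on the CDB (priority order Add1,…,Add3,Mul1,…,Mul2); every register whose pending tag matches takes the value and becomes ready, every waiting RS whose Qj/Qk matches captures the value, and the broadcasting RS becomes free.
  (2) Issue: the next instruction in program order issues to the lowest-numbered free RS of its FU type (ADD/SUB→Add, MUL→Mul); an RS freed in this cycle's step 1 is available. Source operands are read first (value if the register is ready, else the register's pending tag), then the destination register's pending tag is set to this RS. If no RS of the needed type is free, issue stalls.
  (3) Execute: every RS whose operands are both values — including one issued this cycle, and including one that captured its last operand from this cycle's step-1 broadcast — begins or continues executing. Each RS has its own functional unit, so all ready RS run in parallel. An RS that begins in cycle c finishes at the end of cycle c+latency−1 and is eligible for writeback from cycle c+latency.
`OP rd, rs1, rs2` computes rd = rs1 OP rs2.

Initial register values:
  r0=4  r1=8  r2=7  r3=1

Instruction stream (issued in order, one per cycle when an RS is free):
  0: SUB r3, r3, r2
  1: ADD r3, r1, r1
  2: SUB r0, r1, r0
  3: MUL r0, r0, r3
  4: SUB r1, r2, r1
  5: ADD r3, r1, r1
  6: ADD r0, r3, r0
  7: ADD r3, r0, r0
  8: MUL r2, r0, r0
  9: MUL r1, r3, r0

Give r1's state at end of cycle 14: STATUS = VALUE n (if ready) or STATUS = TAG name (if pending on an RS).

STATUS = TAG Mul1

cycle 1: issue SUB r3<-Add1 // r0:4,r1:8,r2:7,r3:Add1
cycle 2: issue ADD r3<-Add2 // r0:4,r1:8,r2:7,r3:Add2
cycle 3: CDB Add1=-6; issue SUB r0<-Add1 // r0:Add1,r1:8,r2:7,r3:Add2
cycle 4: CDB Add2=16; issue MUL r0<-Mul1 // r0:Mul1,r1:8,r2:7,r3:16
cycle 5: CDB Add1=4; issue SUB r1<-Add1 // r0:Mul1,r1:Add1,r2:7,r3:16
cycle 6: issue ADD r3<-Add2 // r0:Mul1,r1:Add1,r2:7,r3:Add2
cycle 7: CDB Add1=-1; issue ADD r0<-Add1 // r0:Add1,r1:-1,r2:7,r3:Add2
cycle 8: issue ADD r3<-Add3 // r0:Add1,r1:-1,r2:7,r3:Add3
cycle 9: CDB Add2=-2; issue MUL r2<-Mul2 // r0:Add1,r1:-1,r2:Mul2,r3:Add3
cycle 10: CDB Mul1=64; issue MUL r1<-Mul1 // r0:Add1,r1:Mul1,r2:Mul2,r3:Add3
cycle 11: - // r0:Add1,r1:Mul1,r2:Mul2,r3:Add3
cycle 12: CDB Add1=62 // r0:62,r1:Mul1,r2:Mul2,r3:Add3
cycle 13: - // r0:62,r1:Mul1,r2:Mul2,r3:Add3
cycle 14: CDB Add3=124 // r0:62,r1:Mul1,r2:Mul2,r3:124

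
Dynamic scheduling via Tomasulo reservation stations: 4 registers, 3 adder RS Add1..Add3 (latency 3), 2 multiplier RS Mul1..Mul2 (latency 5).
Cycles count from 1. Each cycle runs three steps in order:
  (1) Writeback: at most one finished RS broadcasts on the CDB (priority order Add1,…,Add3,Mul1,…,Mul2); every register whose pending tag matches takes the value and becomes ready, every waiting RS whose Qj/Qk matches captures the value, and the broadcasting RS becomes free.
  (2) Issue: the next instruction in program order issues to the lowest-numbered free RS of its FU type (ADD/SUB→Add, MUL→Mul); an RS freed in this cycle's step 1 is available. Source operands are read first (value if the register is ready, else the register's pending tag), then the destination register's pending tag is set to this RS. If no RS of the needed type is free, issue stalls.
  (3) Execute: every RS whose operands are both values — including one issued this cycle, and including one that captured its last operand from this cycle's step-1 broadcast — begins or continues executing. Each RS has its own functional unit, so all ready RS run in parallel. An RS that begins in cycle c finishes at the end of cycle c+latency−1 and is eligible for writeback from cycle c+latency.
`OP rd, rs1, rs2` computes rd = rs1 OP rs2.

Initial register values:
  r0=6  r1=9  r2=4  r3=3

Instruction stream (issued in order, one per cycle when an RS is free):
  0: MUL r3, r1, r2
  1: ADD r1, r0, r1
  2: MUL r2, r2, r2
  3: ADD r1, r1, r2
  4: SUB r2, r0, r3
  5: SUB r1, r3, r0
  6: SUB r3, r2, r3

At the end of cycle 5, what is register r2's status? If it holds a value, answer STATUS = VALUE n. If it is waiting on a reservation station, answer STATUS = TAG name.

cycle 1: issue MUL r3<-Mul1 // r0:6,r1:9,r2:4,r3:Mul1
cycle 2: issue ADD r1<-Add1 // r0:6,r1:Add1,r2:4,r3:Mul1
cycle 3: issue MUL r2<-Mul2 // r0:6,r1:Add1,r2:Mul2,r3:Mul1
cycle 4: issue ADD r1<-Add2 // r0:6,r1:Add2,r2:Mul2,r3:Mul1
cycle 5: CDB Add1=15; issue SUB r2<-Add1 // r0:6,r1:Add2,r2:Add1,r3:Mul1

STATUS = TAG Add1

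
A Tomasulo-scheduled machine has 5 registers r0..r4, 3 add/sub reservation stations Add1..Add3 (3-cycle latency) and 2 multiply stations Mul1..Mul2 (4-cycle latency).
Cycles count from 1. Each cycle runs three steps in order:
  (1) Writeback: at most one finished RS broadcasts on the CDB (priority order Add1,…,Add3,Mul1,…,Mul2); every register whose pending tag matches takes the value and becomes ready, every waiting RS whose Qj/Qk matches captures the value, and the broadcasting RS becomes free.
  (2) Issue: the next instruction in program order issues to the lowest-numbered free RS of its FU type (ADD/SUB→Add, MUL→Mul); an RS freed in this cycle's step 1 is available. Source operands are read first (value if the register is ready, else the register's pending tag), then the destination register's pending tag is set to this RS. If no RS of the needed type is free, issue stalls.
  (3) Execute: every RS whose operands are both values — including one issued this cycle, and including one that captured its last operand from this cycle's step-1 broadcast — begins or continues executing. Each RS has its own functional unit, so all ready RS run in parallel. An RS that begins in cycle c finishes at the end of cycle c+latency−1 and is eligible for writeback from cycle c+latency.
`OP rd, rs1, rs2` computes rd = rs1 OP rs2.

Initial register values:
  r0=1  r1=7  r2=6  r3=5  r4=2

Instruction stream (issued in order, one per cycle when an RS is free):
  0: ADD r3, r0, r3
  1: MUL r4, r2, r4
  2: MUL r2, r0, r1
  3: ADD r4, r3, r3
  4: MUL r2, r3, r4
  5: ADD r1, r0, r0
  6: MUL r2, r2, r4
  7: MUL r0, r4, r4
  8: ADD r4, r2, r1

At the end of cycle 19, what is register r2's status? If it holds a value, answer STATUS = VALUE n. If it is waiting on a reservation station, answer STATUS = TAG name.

STATUS = VALUE 864

  c1: issue ADD r3<-Add1  regs: r0:1,r1:7,r2:6,r3:Add1,r4:2
  c2: issue MUL r4<-Mul1  regs: r0:1,r1:7,r2:6,r3:Add1,r4:Mul1
  c3: issue MUL r2<-Mul2  regs: r0:1,r1:7,r2:Mul2,r3:Add1,r4:Mul1
  c4: CDB Add1=6; issue ADD r4<-Add1  regs: r0:1,r1:7,r2:Mul2,r3:6,r4:Add1
  c5: stall  regs: r0:1,r1:7,r2:Mul2,r3:6,r4:Add1
  c6: CDB Mul1=12; issue MUL r2<-Mul1  regs: r0:1,r1:7,r2:Mul1,r3:6,r4:Add1
  c7: CDB Add1=12; issue ADD r1<-Add1  regs: r0:1,r1:Add1,r2:Mul1,r3:6,r4:12
  c8: CDB Mul2=7; issue MUL r2<-Mul2  regs: r0:1,r1:Add1,r2:Mul2,r3:6,r4:12
  c9: stall  regs: r0:1,r1:Add1,r2:Mul2,r3:6,r4:12
  c10: CDB Add1=2; stall  regs: r0:1,r1:2,r2:Mul2,r3:6,r4:12
  c11: CDB Mul1=72; issue MUL r0<-Mul1  regs: r0:Mul1,r1:2,r2:Mul2,r3:6,r4:12
  c12: issue ADD r4<-Add1  regs: r0:Mul1,r1:2,r2:Mul2,r3:6,r4:Add1
  c13: -  regs: r0:Mul1,r1:2,r2:Mul2,r3:6,r4:Add1
  c14: -  regs: r0:Mul1,r1:2,r2:Mul2,r3:6,r4:Add1
  c15: CDB Mul1=144  regs: r0:144,r1:2,r2:Mul2,r3:6,r4:Add1
  c16: CDB Mul2=864  regs: r0:144,r1:2,r2:864,r3:6,r4:Add1
  c17: -  regs: r0:144,r1:2,r2:864,r3:6,r4:Add1
  c18: -  regs: r0:144,r1:2,r2:864,r3:6,r4:Add1
  c19: CDB Add1=866  regs: r0:144,r1:2,r2:864,r3:6,r4:866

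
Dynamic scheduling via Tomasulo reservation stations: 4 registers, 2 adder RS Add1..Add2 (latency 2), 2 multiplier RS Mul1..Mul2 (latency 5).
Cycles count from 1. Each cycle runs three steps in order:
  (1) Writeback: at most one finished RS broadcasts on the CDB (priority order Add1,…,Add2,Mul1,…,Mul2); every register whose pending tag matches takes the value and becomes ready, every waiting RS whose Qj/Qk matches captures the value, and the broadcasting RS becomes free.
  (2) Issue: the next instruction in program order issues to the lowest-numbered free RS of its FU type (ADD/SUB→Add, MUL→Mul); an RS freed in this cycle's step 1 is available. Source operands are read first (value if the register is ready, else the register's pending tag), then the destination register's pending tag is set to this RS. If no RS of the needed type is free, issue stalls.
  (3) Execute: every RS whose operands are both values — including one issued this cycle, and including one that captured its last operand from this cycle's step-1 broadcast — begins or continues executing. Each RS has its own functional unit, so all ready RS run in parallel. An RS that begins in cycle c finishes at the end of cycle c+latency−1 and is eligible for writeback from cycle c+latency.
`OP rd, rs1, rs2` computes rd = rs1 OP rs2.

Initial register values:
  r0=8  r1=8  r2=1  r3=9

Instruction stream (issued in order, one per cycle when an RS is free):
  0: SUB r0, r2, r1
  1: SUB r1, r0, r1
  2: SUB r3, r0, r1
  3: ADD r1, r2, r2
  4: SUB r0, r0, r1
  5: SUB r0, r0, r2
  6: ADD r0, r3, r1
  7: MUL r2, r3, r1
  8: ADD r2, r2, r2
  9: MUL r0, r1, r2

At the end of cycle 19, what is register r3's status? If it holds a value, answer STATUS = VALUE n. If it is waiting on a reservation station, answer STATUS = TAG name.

  c1: issue SUB r0<-Add1  regs: r0:Add1,r1:8,r2:1,r3:9
  c2: issue SUB r1<-Add2  regs: r0:Add1,r1:Add2,r2:1,r3:9
  c3: CDB Add1=-7; issue SUB r3<-Add1  regs: r0:-7,r1:Add2,r2:1,r3:Add1
  c4: stall  regs: r0:-7,r1:Add2,r2:1,r3:Add1
  c5: CDB Add2=-15; issue ADD r1<-Add2  regs: r0:-7,r1:Add2,r2:1,r3:Add1
  c6: stall  regs: r0:-7,r1:Add2,r2:1,r3:Add1
  c7: CDB Add1=8; issue SUB r0<-Add1  regs: r0:Add1,r1:Add2,r2:1,r3:8
  c8: CDB Add2=2; issue SUB r0<-Add2  regs: r0:Add2,r1:2,r2:1,r3:8
  c9: stall  regs: r0:Add2,r1:2,r2:1,r3:8
  c10: CDB Add1=-9; issue ADD r0<-Add1  regs: r0:Add1,r1:2,r2:1,r3:8
  c11: issue MUL r2<-Mul1  regs: r0:Add1,r1:2,r2:Mul1,r3:8
  c12: CDB Add1=10; issue ADD r2<-Add1  regs: r0:10,r1:2,r2:Add1,r3:8
  c13: CDB Add2=-10; issue MUL r0<-Mul2  regs: r0:Mul2,r1:2,r2:Add1,r3:8
  c14: -  regs: r0:Mul2,r1:2,r2:Add1,r3:8
  c15: -  regs: r0:Mul2,r1:2,r2:Add1,r3:8
  c16: CDB Mul1=16  regs: r0:Mul2,r1:2,r2:Add1,r3:8
  c17: -  regs: r0:Mul2,r1:2,r2:Add1,r3:8
  c18: CDB Add1=32  regs: r0:Mul2,r1:2,r2:32,r3:8
  c19: -  regs: r0:Mul2,r1:2,r2:32,r3:8

STATUS = VALUE 8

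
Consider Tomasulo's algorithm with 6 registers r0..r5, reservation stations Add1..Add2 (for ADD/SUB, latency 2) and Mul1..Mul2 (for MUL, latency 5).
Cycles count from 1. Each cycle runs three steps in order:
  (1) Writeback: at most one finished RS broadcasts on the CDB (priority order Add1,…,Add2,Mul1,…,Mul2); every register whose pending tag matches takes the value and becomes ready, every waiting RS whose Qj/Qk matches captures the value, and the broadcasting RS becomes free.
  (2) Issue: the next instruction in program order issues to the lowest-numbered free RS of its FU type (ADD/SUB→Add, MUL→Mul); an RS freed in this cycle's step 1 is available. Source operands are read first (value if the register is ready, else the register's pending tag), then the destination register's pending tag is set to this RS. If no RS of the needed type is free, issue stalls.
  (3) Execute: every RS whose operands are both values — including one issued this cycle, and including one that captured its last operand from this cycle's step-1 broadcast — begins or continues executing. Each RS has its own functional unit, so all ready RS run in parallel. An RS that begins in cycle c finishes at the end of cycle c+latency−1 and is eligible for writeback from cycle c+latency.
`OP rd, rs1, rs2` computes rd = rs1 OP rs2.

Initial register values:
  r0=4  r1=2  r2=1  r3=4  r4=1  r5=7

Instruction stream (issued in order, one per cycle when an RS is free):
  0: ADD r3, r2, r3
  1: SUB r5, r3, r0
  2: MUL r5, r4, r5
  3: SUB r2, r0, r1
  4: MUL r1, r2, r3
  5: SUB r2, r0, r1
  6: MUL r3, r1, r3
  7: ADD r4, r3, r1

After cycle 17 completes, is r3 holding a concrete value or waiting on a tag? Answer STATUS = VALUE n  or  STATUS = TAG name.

cycle 1: issue ADD r3<-Add1 // r0:4,r1:2,r2:1,r3:Add1,r4:1,r5:7
cycle 2: issue SUB r5<-Add2 // r0:4,r1:2,r2:1,r3:Add1,r4:1,r5:Add2
cycle 3: CDB Add1=5; issue MUL r5<-Mul1 // r0:4,r1:2,r2:1,r3:5,r4:1,r5:Mul1
cycle 4: issue SUB r2<-Add1 // r0:4,r1:2,r2:Add1,r3:5,r4:1,r5:Mul1
cycle 5: CDB Add2=1; issue MUL r1<-Mul2 // r0:4,r1:Mul2,r2:Add1,r3:5,r4:1,r5:Mul1
cycle 6: CDB Add1=2; issue SUB r2<-Add1 // r0:4,r1:Mul2,r2:Add1,r3:5,r4:1,r5:Mul1
cycle 7: stall // r0:4,r1:Mul2,r2:Add1,r3:5,r4:1,r5:Mul1
cycle 8: stall // r0:4,r1:Mul2,r2:Add1,r3:5,r4:1,r5:Mul1
cycle 9: stall // r0:4,r1:Mul2,r2:Add1,r3:5,r4:1,r5:Mul1
cycle 10: CDB Mul1=1; issue MUL r3<-Mul1 // r0:4,r1:Mul2,r2:Add1,r3:Mul1,r4:1,r5:1
cycle 11: CDB Mul2=10; issue ADD r4<-Add2 // r0:4,r1:10,r2:Add1,r3:Mul1,r4:Add2,r5:1
cycle 12: - // r0:4,r1:10,r2:Add1,r3:Mul1,r4:Add2,r5:1
cycle 13: CDB Add1=-6 // r0:4,r1:10,r2:-6,r3:Mul1,r4:Add2,r5:1
cycle 14: - // r0:4,r1:10,r2:-6,r3:Mul1,r4:Add2,r5:1
cycle 15: - // r0:4,r1:10,r2:-6,r3:Mul1,r4:Add2,r5:1
cycle 16: CDB Mul1=50 // r0:4,r1:10,r2:-6,r3:50,r4:Add2,r5:1
cycle 17: - // r0:4,r1:10,r2:-6,r3:50,r4:Add2,r5:1

STATUS = VALUE 50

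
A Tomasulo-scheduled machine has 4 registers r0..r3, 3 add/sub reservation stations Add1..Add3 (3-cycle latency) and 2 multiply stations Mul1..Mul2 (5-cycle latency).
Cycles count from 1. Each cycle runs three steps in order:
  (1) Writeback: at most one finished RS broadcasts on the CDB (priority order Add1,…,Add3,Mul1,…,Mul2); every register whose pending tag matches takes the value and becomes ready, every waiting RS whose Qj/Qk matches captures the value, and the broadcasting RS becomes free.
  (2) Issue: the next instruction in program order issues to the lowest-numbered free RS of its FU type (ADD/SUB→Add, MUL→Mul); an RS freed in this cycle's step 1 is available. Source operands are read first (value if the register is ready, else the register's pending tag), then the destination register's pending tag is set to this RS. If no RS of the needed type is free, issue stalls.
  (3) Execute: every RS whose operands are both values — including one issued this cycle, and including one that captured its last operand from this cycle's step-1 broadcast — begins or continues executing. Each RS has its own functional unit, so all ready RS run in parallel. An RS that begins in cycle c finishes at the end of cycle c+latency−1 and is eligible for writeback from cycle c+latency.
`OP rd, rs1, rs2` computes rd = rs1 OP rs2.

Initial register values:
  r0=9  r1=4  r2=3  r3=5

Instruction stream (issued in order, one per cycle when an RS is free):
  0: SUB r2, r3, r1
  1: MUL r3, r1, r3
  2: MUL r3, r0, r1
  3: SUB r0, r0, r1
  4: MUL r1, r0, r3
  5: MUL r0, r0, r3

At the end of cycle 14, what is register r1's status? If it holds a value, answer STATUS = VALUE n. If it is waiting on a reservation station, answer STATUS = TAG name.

STATUS = VALUE 180

c1: issue SUB r2<-Add1 | r0:9,r1:4,r2:Add1,r3:5
c2: issue MUL r3<-Mul1 | r0:9,r1:4,r2:Add1,r3:Mul1
c3: issue MUL r3<-Mul2 | r0:9,r1:4,r2:Add1,r3:Mul2
c4: CDB Add1=1; issue SUB r0<-Add1 | r0:Add1,r1:4,r2:1,r3:Mul2
c5: stall | r0:Add1,r1:4,r2:1,r3:Mul2
c6: stall | r0:Add1,r1:4,r2:1,r3:Mul2
c7: CDB Add1=5; stall | r0:5,r1:4,r2:1,r3:Mul2
c8: CDB Mul1=20; issue MUL r1<-Mul1 | r0:5,r1:Mul1,r2:1,r3:Mul2
c9: CDB Mul2=36; issue MUL r0<-Mul2 | r0:Mul2,r1:Mul1,r2:1,r3:36
c10: - | r0:Mul2,r1:Mul1,r2:1,r3:36
c11: - | r0:Mul2,r1:Mul1,r2:1,r3:36
c12: - | r0:Mul2,r1:Mul1,r2:1,r3:36
c13: - | r0:Mul2,r1:Mul1,r2:1,r3:36
c14: CDB Mul1=180 | r0:Mul2,r1:180,r2:1,r3:36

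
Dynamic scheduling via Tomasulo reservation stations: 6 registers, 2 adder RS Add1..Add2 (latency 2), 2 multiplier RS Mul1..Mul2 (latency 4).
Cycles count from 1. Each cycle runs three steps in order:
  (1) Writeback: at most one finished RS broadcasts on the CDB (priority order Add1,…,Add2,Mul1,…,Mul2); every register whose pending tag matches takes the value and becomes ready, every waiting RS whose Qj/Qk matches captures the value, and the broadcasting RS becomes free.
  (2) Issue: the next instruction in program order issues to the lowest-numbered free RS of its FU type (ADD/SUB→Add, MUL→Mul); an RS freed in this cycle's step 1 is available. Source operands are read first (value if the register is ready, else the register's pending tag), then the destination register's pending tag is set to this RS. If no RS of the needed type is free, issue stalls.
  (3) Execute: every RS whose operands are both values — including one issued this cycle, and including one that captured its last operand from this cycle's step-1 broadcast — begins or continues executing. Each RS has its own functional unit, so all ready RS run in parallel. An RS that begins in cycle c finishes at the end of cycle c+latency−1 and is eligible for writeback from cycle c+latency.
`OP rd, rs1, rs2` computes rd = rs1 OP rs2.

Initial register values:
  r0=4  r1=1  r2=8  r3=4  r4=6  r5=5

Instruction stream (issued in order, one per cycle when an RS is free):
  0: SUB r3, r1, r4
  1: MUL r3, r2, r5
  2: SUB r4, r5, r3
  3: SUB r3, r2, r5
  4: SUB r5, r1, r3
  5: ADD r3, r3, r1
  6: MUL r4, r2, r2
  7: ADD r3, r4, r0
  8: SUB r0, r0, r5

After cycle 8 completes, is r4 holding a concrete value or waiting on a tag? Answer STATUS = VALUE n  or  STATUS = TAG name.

STATUS = TAG Add1

cycle 1: issue SUB r3<-Add1 // r0:4,r1:1,r2:8,r3:Add1,r4:6,r5:5
cycle 2: issue MUL r3<-Mul1 // r0:4,r1:1,r2:8,r3:Mul1,r4:6,r5:5
cycle 3: CDB Add1=-5; issue SUB r4<-Add1 // r0:4,r1:1,r2:8,r3:Mul1,r4:Add1,r5:5
cycle 4: issue SUB r3<-Add2 // r0:4,r1:1,r2:8,r3:Add2,r4:Add1,r5:5
cycle 5: stall // r0:4,r1:1,r2:8,r3:Add2,r4:Add1,r5:5
cycle 6: CDB Add2=3; issue SUB r5<-Add2 // r0:4,r1:1,r2:8,r3:3,r4:Add1,r5:Add2
cycle 7: CDB Mul1=40; stall // r0:4,r1:1,r2:8,r3:3,r4:Add1,r5:Add2
cycle 8: CDB Add2=-2; issue ADD r3<-Add2 // r0:4,r1:1,r2:8,r3:Add2,r4:Add1,r5:-2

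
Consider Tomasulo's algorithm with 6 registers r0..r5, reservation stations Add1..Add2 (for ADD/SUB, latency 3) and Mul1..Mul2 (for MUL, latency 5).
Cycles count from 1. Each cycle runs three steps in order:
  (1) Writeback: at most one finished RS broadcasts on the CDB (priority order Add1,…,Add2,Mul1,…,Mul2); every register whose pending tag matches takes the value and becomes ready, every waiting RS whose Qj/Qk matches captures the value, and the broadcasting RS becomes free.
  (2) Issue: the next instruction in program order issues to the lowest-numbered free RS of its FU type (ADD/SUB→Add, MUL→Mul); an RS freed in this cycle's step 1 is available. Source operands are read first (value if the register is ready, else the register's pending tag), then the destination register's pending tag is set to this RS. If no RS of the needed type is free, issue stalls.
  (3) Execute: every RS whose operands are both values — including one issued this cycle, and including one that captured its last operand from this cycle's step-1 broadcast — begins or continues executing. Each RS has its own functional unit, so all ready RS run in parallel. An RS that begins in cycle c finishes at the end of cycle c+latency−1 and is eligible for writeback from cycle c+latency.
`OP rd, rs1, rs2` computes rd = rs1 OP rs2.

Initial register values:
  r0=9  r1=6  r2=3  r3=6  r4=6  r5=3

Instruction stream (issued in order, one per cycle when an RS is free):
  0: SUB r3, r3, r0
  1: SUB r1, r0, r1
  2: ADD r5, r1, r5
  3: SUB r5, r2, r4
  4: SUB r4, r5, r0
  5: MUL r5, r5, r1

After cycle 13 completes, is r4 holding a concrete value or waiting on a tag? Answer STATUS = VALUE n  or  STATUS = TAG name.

STATUS = VALUE -12

cycle 1: issue SUB r3<-Add1 // r0:9,r1:6,r2:3,r3:Add1,r4:6,r5:3
cycle 2: issue SUB r1<-Add2 // r0:9,r1:Add2,r2:3,r3:Add1,r4:6,r5:3
cycle 3: stall // r0:9,r1:Add2,r2:3,r3:Add1,r4:6,r5:3
cycle 4: CDB Add1=-3; issue ADD r5<-Add1 // r0:9,r1:Add2,r2:3,r3:-3,r4:6,r5:Add1
cycle 5: CDB Add2=3; issue SUB r5<-Add2 // r0:9,r1:3,r2:3,r3:-3,r4:6,r5:Add2
cycle 6: stall // r0:9,r1:3,r2:3,r3:-3,r4:6,r5:Add2
cycle 7: stall // r0:9,r1:3,r2:3,r3:-3,r4:6,r5:Add2
cycle 8: CDB Add1=6; issue SUB r4<-Add1 // r0:9,r1:3,r2:3,r3:-3,r4:Add1,r5:Add2
cycle 9: CDB Add2=-3; issue MUL r5<-Mul1 // r0:9,r1:3,r2:3,r3:-3,r4:Add1,r5:Mul1
cycle 10: - // r0:9,r1:3,r2:3,r3:-3,r4:Add1,r5:Mul1
cycle 11: - // r0:9,r1:3,r2:3,r3:-3,r4:Add1,r5:Mul1
cycle 12: CDB Add1=-12 // r0:9,r1:3,r2:3,r3:-3,r4:-12,r5:Mul1
cycle 13: - // r0:9,r1:3,r2:3,r3:-3,r4:-12,r5:Mul1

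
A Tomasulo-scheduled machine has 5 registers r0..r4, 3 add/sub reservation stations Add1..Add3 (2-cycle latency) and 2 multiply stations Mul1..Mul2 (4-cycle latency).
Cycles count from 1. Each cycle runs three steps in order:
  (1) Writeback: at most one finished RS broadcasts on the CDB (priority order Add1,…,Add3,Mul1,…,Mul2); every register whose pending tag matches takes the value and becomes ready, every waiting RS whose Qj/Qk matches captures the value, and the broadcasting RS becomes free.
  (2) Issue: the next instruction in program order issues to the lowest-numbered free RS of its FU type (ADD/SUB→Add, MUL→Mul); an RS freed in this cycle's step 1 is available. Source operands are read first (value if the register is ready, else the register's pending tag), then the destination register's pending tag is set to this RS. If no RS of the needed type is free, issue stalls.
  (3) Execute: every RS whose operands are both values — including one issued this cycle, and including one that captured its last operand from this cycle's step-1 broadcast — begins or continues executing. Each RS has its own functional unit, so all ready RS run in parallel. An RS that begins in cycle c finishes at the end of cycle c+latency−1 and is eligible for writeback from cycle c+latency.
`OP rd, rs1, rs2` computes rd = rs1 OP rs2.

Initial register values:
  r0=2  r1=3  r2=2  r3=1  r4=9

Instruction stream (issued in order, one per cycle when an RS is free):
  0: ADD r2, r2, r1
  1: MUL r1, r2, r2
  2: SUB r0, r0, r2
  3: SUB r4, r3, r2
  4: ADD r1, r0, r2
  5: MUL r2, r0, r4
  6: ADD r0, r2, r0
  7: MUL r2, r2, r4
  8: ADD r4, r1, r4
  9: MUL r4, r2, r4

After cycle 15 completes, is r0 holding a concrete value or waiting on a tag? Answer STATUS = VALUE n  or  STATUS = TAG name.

STATUS = VALUE 9

c1: issue ADD r2<-Add1 | r0:2,r1:3,r2:Add1,r3:1,r4:9
c2: issue MUL r1<-Mul1 | r0:2,r1:Mul1,r2:Add1,r3:1,r4:9
c3: CDB Add1=5; issue SUB r0<-Add1 | r0:Add1,r1:Mul1,r2:5,r3:1,r4:9
c4: issue SUB r4<-Add2 | r0:Add1,r1:Mul1,r2:5,r3:1,r4:Add2
c5: CDB Add1=-3; issue ADD r1<-Add1 | r0:-3,r1:Add1,r2:5,r3:1,r4:Add2
c6: CDB Add2=-4; issue MUL r2<-Mul2 | r0:-3,r1:Add1,r2:Mul2,r3:1,r4:-4
c7: CDB Add1=2; issue ADD r0<-Add1 | r0:Add1,r1:2,r2:Mul2,r3:1,r4:-4
c8: CDB Mul1=25; issue MUL r2<-Mul1 | r0:Add1,r1:2,r2:Mul1,r3:1,r4:-4
c9: issue ADD r4<-Add2 | r0:Add1,r1:2,r2:Mul1,r3:1,r4:Add2
c10: CDB Mul2=12; issue MUL r4<-Mul2 | r0:Add1,r1:2,r2:Mul1,r3:1,r4:Mul2
c11: CDB Add2=-2 | r0:Add1,r1:2,r2:Mul1,r3:1,r4:Mul2
c12: CDB Add1=9 | r0:9,r1:2,r2:Mul1,r3:1,r4:Mul2
c13: - | r0:9,r1:2,r2:Mul1,r3:1,r4:Mul2
c14: CDB Mul1=-48 | r0:9,r1:2,r2:-48,r3:1,r4:Mul2
c15: - | r0:9,r1:2,r2:-48,r3:1,r4:Mul2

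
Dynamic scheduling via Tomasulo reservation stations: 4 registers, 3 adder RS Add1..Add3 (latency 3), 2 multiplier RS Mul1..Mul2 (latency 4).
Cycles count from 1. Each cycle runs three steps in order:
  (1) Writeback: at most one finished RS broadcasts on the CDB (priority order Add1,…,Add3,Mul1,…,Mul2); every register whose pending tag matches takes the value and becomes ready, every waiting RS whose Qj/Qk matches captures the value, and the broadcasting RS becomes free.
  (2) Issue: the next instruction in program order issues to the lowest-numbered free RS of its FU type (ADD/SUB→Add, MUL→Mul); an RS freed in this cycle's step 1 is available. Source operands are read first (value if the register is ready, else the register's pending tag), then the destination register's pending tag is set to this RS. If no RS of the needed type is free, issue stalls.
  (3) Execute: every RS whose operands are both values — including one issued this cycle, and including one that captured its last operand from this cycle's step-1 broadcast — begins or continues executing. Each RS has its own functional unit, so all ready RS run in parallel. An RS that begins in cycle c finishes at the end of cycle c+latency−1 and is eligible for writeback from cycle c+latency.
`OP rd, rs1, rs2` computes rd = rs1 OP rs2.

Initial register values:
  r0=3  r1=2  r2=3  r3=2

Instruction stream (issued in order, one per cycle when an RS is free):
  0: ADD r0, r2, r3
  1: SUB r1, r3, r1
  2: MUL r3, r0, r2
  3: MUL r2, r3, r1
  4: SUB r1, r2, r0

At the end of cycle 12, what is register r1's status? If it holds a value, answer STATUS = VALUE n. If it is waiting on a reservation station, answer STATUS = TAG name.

STATUS = TAG Add1

c1: issue ADD r0<-Add1 | r0:Add1,r1:2,r2:3,r3:2
c2: issue SUB r1<-Add2 | r0:Add1,r1:Add2,r2:3,r3:2
c3: issue MUL r3<-Mul1 | r0:Add1,r1:Add2,r2:3,r3:Mul1
c4: CDB Add1=5; issue MUL r2<-Mul2 | r0:5,r1:Add2,r2:Mul2,r3:Mul1
c5: CDB Add2=0; issue SUB r1<-Add1 | r0:5,r1:Add1,r2:Mul2,r3:Mul1
c6: - | r0:5,r1:Add1,r2:Mul2,r3:Mul1
c7: - | r0:5,r1:Add1,r2:Mul2,r3:Mul1
c8: CDB Mul1=15 | r0:5,r1:Add1,r2:Mul2,r3:15
c9: - | r0:5,r1:Add1,r2:Mul2,r3:15
c10: - | r0:5,r1:Add1,r2:Mul2,r3:15
c11: - | r0:5,r1:Add1,r2:Mul2,r3:15
c12: CDB Mul2=0 | r0:5,r1:Add1,r2:0,r3:15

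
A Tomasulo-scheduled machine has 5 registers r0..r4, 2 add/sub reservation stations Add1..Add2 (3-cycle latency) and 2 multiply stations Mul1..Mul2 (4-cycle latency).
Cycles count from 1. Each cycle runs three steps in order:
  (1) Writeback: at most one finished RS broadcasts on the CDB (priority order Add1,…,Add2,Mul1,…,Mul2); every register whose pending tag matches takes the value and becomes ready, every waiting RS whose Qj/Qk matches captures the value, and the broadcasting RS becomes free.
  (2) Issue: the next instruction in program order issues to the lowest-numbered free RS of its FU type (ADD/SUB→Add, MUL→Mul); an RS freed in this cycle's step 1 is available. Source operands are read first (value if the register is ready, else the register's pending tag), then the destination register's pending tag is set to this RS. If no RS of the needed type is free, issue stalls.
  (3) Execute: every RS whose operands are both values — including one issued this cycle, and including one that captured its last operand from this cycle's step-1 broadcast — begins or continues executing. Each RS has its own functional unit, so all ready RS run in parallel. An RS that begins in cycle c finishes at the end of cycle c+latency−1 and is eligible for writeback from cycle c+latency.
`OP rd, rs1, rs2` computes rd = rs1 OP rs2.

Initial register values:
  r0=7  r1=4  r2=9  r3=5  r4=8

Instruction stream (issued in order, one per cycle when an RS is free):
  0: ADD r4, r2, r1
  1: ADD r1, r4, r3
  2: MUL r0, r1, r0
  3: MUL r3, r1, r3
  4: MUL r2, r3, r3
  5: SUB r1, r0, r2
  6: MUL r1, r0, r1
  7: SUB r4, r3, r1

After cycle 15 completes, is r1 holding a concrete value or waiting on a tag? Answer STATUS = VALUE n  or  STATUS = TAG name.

STATUS = TAG Mul2

cycle 1: issue ADD r4<-Add1 // r0:7,r1:4,r2:9,r3:5,r4:Add1
cycle 2: issue ADD r1<-Add2 // r0:7,r1:Add2,r2:9,r3:5,r4:Add1
cycle 3: issue MUL r0<-Mul1 // r0:Mul1,r1:Add2,r2:9,r3:5,r4:Add1
cycle 4: CDB Add1=13; issue MUL r3<-Mul2 // r0:Mul1,r1:Add2,r2:9,r3:Mul2,r4:13
cycle 5: stall // r0:Mul1,r1:Add2,r2:9,r3:Mul2,r4:13
cycle 6: stall // r0:Mul1,r1:Add2,r2:9,r3:Mul2,r4:13
cycle 7: CDB Add2=18; stall // r0:Mul1,r1:18,r2:9,r3:Mul2,r4:13
cycle 8: stall // r0:Mul1,r1:18,r2:9,r3:Mul2,r4:13
cycle 9: stall // r0:Mul1,r1:18,r2:9,r3:Mul2,r4:13
cycle 10: stall // r0:Mul1,r1:18,r2:9,r3:Mul2,r4:13
cycle 11: CDB Mul1=126; issue MUL r2<-Mul1 // r0:126,r1:18,r2:Mul1,r3:Mul2,r4:13
cycle 12: CDB Mul2=90; issue SUB r1<-Add1 // r0:126,r1:Add1,r2:Mul1,r3:90,r4:13
cycle 13: issue MUL r1<-Mul2 // r0:126,r1:Mul2,r2:Mul1,r3:90,r4:13
cycle 14: issue SUB r4<-Add2 // r0:126,r1:Mul2,r2:Mul1,r3:90,r4:Add2
cycle 15: - // r0:126,r1:Mul2,r2:Mul1,r3:90,r4:Add2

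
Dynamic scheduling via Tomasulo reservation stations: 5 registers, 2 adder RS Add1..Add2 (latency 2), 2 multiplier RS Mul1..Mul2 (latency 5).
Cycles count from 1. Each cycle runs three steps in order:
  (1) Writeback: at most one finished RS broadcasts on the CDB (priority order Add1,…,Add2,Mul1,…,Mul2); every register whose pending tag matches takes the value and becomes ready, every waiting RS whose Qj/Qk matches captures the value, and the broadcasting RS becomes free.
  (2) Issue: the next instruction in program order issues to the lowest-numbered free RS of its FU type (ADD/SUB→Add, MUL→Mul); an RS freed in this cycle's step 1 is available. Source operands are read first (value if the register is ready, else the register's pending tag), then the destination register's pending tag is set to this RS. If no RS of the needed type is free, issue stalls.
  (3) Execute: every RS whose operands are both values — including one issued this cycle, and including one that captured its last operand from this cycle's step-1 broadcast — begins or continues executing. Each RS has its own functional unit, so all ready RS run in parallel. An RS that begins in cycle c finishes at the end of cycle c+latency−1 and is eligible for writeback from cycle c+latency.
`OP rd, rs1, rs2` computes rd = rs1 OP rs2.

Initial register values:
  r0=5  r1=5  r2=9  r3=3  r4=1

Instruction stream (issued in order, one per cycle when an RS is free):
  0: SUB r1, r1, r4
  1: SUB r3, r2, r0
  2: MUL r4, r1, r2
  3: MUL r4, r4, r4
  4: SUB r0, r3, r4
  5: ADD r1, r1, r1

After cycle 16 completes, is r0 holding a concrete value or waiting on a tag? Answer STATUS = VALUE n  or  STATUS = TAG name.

STATUS = VALUE -1292

  c1: issue SUB r1<-Add1  regs: r0:5,r1:Add1,r2:9,r3:3,r4:1
  c2: issue SUB r3<-Add2  regs: r0:5,r1:Add1,r2:9,r3:Add2,r4:1
  c3: CDB Add1=4; issue MUL r4<-Mul1  regs: r0:5,r1:4,r2:9,r3:Add2,r4:Mul1
  c4: CDB Add2=4; issue MUL r4<-Mul2  regs: r0:5,r1:4,r2:9,r3:4,r4:Mul2
  c5: issue SUB r0<-Add1  regs: r0:Add1,r1:4,r2:9,r3:4,r4:Mul2
  c6: issue ADD r1<-Add2  regs: r0:Add1,r1:Add2,r2:9,r3:4,r4:Mul2
  c7: -  regs: r0:Add1,r1:Add2,r2:9,r3:4,r4:Mul2
  c8: CDB Add2=8  regs: r0:Add1,r1:8,r2:9,r3:4,r4:Mul2
  c9: CDB Mul1=36  regs: r0:Add1,r1:8,r2:9,r3:4,r4:Mul2
  c10: -  regs: r0:Add1,r1:8,r2:9,r3:4,r4:Mul2
  c11: -  regs: r0:Add1,r1:8,r2:9,r3:4,r4:Mul2
  c12: -  regs: r0:Add1,r1:8,r2:9,r3:4,r4:Mul2
  c13: -  regs: r0:Add1,r1:8,r2:9,r3:4,r4:Mul2
  c14: CDB Mul2=1296  regs: r0:Add1,r1:8,r2:9,r3:4,r4:1296
  c15: -  regs: r0:Add1,r1:8,r2:9,r3:4,r4:1296
  c16: CDB Add1=-1292  regs: r0:-1292,r1:8,r2:9,r3:4,r4:1296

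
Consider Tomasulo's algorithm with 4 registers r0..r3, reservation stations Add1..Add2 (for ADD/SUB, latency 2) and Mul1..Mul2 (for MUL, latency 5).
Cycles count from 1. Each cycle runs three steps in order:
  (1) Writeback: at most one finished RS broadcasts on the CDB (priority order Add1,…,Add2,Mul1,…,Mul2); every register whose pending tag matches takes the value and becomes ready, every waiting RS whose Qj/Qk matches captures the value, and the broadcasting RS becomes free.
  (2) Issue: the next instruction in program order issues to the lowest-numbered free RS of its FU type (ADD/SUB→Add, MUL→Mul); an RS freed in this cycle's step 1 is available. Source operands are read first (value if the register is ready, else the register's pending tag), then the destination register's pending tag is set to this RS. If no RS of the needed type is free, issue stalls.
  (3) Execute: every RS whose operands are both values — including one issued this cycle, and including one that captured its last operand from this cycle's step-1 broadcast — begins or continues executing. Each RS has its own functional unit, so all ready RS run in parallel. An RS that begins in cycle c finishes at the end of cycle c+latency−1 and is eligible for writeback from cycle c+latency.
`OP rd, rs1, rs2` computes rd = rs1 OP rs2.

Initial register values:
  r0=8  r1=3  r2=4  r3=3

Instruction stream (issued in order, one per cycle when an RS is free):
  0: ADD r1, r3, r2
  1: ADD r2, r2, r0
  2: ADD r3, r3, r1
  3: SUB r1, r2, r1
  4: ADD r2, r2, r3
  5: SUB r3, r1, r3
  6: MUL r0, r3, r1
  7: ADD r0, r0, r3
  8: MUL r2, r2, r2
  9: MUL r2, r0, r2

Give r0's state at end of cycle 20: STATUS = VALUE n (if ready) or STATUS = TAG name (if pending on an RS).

STATUS = VALUE -30

c1: issue ADD r1<-Add1 | r0:8,r1:Add1,r2:4,r3:3
c2: issue ADD r2<-Add2 | r0:8,r1:Add1,r2:Add2,r3:3
c3: CDB Add1=7; issue ADD r3<-Add1 | r0:8,r1:7,r2:Add2,r3:Add1
c4: CDB Add2=12; issue SUB r1<-Add2 | r0:8,r1:Add2,r2:12,r3:Add1
c5: CDB Add1=10; issue ADD r2<-Add1 | r0:8,r1:Add2,r2:Add1,r3:10
c6: CDB Add2=5; issue SUB r3<-Add2 | r0:8,r1:5,r2:Add1,r3:Add2
c7: CDB Add1=22; issue MUL r0<-Mul1 | r0:Mul1,r1:5,r2:22,r3:Add2
c8: CDB Add2=-5; issue ADD r0<-Add1 | r0:Add1,r1:5,r2:22,r3:-5
c9: issue MUL r2<-Mul2 | r0:Add1,r1:5,r2:Mul2,r3:-5
c10: stall | r0:Add1,r1:5,r2:Mul2,r3:-5
c11: stall | r0:Add1,r1:5,r2:Mul2,r3:-5
c12: stall | r0:Add1,r1:5,r2:Mul2,r3:-5
c13: CDB Mul1=-25; issue MUL r2<-Mul1 | r0:Add1,r1:5,r2:Mul1,r3:-5
c14: CDB Mul2=484 | r0:Add1,r1:5,r2:Mul1,r3:-5
c15: CDB Add1=-30 | r0:-30,r1:5,r2:Mul1,r3:-5
c16: - | r0:-30,r1:5,r2:Mul1,r3:-5
c17: - | r0:-30,r1:5,r2:Mul1,r3:-5
c18: - | r0:-30,r1:5,r2:Mul1,r3:-5
c19: - | r0:-30,r1:5,r2:Mul1,r3:-5
c20: CDB Mul1=-14520 | r0:-30,r1:5,r2:-14520,r3:-5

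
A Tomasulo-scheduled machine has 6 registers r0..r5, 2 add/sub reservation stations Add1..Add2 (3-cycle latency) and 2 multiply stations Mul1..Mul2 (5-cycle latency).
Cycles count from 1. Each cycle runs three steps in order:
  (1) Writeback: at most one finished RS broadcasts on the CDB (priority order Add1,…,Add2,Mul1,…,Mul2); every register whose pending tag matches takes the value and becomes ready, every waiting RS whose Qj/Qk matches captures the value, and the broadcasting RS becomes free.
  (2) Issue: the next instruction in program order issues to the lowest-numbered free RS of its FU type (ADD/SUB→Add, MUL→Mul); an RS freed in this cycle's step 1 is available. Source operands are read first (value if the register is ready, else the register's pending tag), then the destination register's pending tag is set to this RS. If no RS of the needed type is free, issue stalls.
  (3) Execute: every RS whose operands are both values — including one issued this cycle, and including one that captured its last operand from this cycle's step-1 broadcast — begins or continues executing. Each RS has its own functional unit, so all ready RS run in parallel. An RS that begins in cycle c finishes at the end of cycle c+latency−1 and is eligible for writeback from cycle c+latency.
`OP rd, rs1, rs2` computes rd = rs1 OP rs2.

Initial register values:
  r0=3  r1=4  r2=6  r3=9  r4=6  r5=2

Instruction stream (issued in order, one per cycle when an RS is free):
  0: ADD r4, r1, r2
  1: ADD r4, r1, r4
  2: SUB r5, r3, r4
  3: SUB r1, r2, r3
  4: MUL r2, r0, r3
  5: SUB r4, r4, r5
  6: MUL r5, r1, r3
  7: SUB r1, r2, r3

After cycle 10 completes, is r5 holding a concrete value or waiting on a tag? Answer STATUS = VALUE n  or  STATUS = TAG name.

STATUS = VALUE -5

  c1: issue ADD r4<-Add1  regs: r0:3,r1:4,r2:6,r3:9,r4:Add1,r5:2
  c2: issue ADD r4<-Add2  regs: r0:3,r1:4,r2:6,r3:9,r4:Add2,r5:2
  c3: stall  regs: r0:3,r1:4,r2:6,r3:9,r4:Add2,r5:2
  c4: CDB Add1=10; issue SUB r5<-Add1  regs: r0:3,r1:4,r2:6,r3:9,r4:Add2,r5:Add1
  c5: stall  regs: r0:3,r1:4,r2:6,r3:9,r4:Add2,r5:Add1
  c6: stall  regs: r0:3,r1:4,r2:6,r3:9,r4:Add2,r5:Add1
  c7: CDB Add2=14; issue SUB r1<-Add2  regs: r0:3,r1:Add2,r2:6,r3:9,r4:14,r5:Add1
  c8: issue MUL r2<-Mul1  regs: r0:3,r1:Add2,r2:Mul1,r3:9,r4:14,r5:Add1
  c9: stall  regs: r0:3,r1:Add2,r2:Mul1,r3:9,r4:14,r5:Add1
  c10: CDB Add1=-5; issue SUB r4<-Add1  regs: r0:3,r1:Add2,r2:Mul1,r3:9,r4:Add1,r5:-5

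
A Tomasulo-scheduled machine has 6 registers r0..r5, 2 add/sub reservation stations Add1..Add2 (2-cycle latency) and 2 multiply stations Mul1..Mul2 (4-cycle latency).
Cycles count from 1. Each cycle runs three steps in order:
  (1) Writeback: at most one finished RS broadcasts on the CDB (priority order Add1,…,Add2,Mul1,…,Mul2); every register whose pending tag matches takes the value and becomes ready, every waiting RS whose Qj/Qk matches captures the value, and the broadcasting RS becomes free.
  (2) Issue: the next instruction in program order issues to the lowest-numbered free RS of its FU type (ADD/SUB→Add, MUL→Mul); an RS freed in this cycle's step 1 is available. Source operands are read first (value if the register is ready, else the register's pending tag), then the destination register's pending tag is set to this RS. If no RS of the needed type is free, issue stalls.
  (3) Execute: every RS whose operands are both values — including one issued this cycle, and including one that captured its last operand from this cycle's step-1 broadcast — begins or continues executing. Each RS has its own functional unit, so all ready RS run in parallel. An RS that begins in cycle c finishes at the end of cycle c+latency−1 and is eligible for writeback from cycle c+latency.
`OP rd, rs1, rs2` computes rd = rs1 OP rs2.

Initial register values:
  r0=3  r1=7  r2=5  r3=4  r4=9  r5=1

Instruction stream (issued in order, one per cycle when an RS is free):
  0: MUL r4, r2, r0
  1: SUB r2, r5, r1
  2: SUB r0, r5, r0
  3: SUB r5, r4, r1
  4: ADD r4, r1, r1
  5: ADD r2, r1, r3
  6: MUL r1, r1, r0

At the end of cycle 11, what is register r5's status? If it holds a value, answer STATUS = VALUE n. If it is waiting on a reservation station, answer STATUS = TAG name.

cycle 1: issue MUL r4<-Mul1 // r0:3,r1:7,r2:5,r3:4,r4:Mul1,r5:1
cycle 2: issue SUB r2<-Add1 // r0:3,r1:7,r2:Add1,r3:4,r4:Mul1,r5:1
cycle 3: issue SUB r0<-Add2 // r0:Add2,r1:7,r2:Add1,r3:4,r4:Mul1,r5:1
cycle 4: CDB Add1=-6; issue SUB r5<-Add1 // r0:Add2,r1:7,r2:-6,r3:4,r4:Mul1,r5:Add1
cycle 5: CDB Add2=-2; issue ADD r4<-Add2 // r0:-2,r1:7,r2:-6,r3:4,r4:Add2,r5:Add1
cycle 6: CDB Mul1=15; stall // r0:-2,r1:7,r2:-6,r3:4,r4:Add2,r5:Add1
cycle 7: CDB Add2=14; issue ADD r2<-Add2 // r0:-2,r1:7,r2:Add2,r3:4,r4:14,r5:Add1
cycle 8: CDB Add1=8; issue MUL r1<-Mul1 // r0:-2,r1:Mul1,r2:Add2,r3:4,r4:14,r5:8
cycle 9: CDB Add2=11 // r0:-2,r1:Mul1,r2:11,r3:4,r4:14,r5:8
cycle 10: - // r0:-2,r1:Mul1,r2:11,r3:4,r4:14,r5:8
cycle 11: - // r0:-2,r1:Mul1,r2:11,r3:4,r4:14,r5:8

STATUS = VALUE 8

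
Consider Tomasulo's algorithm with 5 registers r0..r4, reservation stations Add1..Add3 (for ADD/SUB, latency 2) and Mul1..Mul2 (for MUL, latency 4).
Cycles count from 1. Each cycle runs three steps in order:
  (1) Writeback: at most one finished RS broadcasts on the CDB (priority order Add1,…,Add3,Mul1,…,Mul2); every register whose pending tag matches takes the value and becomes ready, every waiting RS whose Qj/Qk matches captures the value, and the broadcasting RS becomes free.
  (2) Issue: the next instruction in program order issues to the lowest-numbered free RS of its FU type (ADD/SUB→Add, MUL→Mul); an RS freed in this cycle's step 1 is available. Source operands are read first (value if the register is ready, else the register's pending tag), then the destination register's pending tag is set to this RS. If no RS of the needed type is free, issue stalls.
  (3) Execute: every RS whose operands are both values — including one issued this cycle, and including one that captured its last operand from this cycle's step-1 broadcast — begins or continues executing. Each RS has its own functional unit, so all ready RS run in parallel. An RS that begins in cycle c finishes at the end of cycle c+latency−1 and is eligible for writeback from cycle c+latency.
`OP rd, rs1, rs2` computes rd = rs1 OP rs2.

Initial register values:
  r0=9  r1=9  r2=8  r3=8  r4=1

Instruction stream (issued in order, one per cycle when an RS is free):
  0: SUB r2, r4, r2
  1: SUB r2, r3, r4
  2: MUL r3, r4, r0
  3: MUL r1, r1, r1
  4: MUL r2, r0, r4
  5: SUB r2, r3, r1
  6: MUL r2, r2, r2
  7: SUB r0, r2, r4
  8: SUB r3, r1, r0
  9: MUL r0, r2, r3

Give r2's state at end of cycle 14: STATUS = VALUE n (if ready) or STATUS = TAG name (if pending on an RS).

STATUS = VALUE 5184

c1: issue SUB r2<-Add1 | r0:9,r1:9,r2:Add1,r3:8,r4:1
c2: issue SUB r2<-Add2 | r0:9,r1:9,r2:Add2,r3:8,r4:1
c3: CDB Add1=-7; issue MUL r3<-Mul1 | r0:9,r1:9,r2:Add2,r3:Mul1,r4:1
c4: CDB Add2=7; issue MUL r1<-Mul2 | r0:9,r1:Mul2,r2:7,r3:Mul1,r4:1
c5: stall | r0:9,r1:Mul2,r2:7,r3:Mul1,r4:1
c6: stall | r0:9,r1:Mul2,r2:7,r3:Mul1,r4:1
c7: CDB Mul1=9; issue MUL r2<-Mul1 | r0:9,r1:Mul2,r2:Mul1,r3:9,r4:1
c8: CDB Mul2=81; issue SUB r2<-Add1 | r0:9,r1:81,r2:Add1,r3:9,r4:1
c9: issue MUL r2<-Mul2 | r0:9,r1:81,r2:Mul2,r3:9,r4:1
c10: CDB Add1=-72; issue SUB r0<-Add1 | r0:Add1,r1:81,r2:Mul2,r3:9,r4:1
c11: CDB Mul1=9; issue SUB r3<-Add2 | r0:Add1,r1:81,r2:Mul2,r3:Add2,r4:1
c12: issue MUL r0<-Mul1 | r0:Mul1,r1:81,r2:Mul2,r3:Add2,r4:1
c13: - | r0:Mul1,r1:81,r2:Mul2,r3:Add2,r4:1
c14: CDB Mul2=5184 | r0:Mul1,r1:81,r2:5184,r3:Add2,r4:1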